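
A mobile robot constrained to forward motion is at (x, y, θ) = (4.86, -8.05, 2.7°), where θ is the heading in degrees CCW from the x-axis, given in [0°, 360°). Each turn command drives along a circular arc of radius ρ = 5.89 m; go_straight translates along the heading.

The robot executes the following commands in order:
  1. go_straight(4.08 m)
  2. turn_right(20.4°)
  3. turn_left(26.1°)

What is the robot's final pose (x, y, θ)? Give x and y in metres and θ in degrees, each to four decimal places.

(13.6549, -8.3457, 8.4000°)

set_pose: (x, y, θ) = (4.8600, -8.0500, 2.7000°), ρ = 5.89
go_straight(4.08): x += 4.08·cos θ, y += 4.08·sin θ → (8.9355, -7.8578, 2.7000°)
turn_right(20.4°): centre at ρ to the right, rotate −20.4° → (11.0037, -8.1301, -17.7000° ≡ 342.3000°)
turn_left(26.1°): centre at ρ to the left, rotate +26.1° → (13.6549, -8.3457, 368.4000° ≡ 8.4000°)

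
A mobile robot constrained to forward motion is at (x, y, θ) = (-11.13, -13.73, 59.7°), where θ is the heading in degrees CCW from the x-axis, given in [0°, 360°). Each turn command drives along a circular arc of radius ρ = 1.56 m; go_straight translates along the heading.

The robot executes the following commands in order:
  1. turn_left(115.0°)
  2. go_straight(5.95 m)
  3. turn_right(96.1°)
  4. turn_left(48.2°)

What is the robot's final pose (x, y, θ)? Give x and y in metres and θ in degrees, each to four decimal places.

(-19.9226, -7.7355, 126.8000°)

set_pose: (x, y, θ) = (-11.1300, -13.7300, 59.7000°), ρ = 1.56
turn_left(115.0°): centre at ρ to the left, rotate +115.0° → (-12.3328, -11.3896, 174.7000°)
go_straight(5.95): x += 5.95·cos θ, y += 5.95·sin θ → (-18.2574, -10.8400, 174.7000°)
turn_right(96.1°): centre at ρ to the right, rotate −96.1° → (-19.6425, -8.9783, 78.6000°)
turn_left(48.2°): centre at ρ to the left, rotate +48.2° → (-19.9226, -7.7355, 126.8000°)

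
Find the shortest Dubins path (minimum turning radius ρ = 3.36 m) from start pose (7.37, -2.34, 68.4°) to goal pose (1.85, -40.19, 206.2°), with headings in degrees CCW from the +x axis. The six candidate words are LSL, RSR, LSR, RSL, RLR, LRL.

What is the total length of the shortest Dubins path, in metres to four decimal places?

Let ψ = atan2(Δy, Δx) = atan2(-37.85, -5.52) = -98.2975° be the start→goal bearing.
Normalize: d = |goal − start| / ρ = 38.250397/3.36 = 11.384047, α = (θ_start − ψ) mod 360° = 166.6975° = 2.909419 rad, β = (θ_goal − ψ) mod 360° = 304.4975° = 5.314483 rad.
Common terms: sin α = 0.230093, cos α = -0.973169, sin β = -0.824151, cos β = 0.566370, cos(α−β) = -0.740805, d² = 129.596522. Work in radians in the unit-radius frame; every candidate has L = ρ·(t + p + q).
LSL: p² = 2 + d² − 2cos(α−β) + 2d(sin α − sin β) = 157.081266; p = √p² = 12.533207; φ = atan2(cos β − cos α, d + sin α − sin β) = 0.123148 rad; t = (φ − α) mod 2π = 3.496914 rad, q = (β − φ) mod 2π = 5.191335 rad → L = 3.36·(3.496914 + 12.533207 + 5.191335) = 3.36·21.221456 = 71.304091 m
RSR: p² = 2 + d² − 2cos(α−β) + 2d(sin β − sin α) = 109.074998; p = √p² = 10.443898; φ = atan2(cos α − cos β, d − sin α + sin β) = -0.147949 rad; t = (α − φ) mod 2π = 3.057369 rad, q = (φ − β) mod 2π = 0.820753 rad → L = 3.36·(3.057369 + 10.443898 + 0.820753) = 3.36·14.322019 = 48.121985 m
LSR: p² = d² − 2 + 2cos(α−β) + 2d(sin α + sin β) = 112.589337; p = √p² = 10.610812; φ = atan2(−cos α − cos β, d + sin α + sin β) − atan2(−2, p) = 0.223985 rad; t = (φ − α) mod 2π = 3.597751 rad, q = (φ − β) mod 2π = 1.192687 rad → L = 3.36·(3.597751 + 10.610812 + 1.192687) = 3.36·15.401250 = 51.748201 m
RSL: p² = d² − 2 + 2cos(α−β) − 2d(sin α + sin β) = 139.640490; p = √p² = 11.816958; φ = atan2(cos α + cos β, d − sin α − sin β) − atan2(2, p) = -0.201608 rad; t = (α − φ) mod 2π = 3.111028 rad, q = (β − φ) mod 2π = 5.516091 rad → L = 3.36·(3.111028 + 11.816958 + 5.516091) = 3.36·20.444077 = 68.692098 m
RLR: c = (6 − d² + 2cos(α−β) + 2d(sin α − sin β))/8 = -12.634375, |c| > 1 → infeasible
LRL: c = (6 − d² + 2cos(α−β) − 2d(sin α − sin β))/8 = -18.635158, |c| > 1 → infeasible
Shortest: RSR with L = 48.121985 m ≈ 48.1220 m

48.1220 m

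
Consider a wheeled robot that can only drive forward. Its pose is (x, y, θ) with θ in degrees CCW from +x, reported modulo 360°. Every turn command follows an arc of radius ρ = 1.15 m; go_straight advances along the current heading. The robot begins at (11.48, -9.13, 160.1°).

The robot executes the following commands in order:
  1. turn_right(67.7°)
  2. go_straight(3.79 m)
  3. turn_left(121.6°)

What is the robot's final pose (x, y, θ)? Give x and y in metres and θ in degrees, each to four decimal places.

set_pose: (x, y, θ) = (11.4800, -9.1300, 160.1000°), ρ = 1.15
turn_right(67.7°): centre at ρ to the right, rotate −67.7° → (10.7224, -8.0968, 92.4000°)
go_straight(3.79): x += 3.79·cos θ, y += 3.79·sin θ → (10.5637, -4.3102, 92.4000°)
turn_left(121.6°): centre at ρ to the left, rotate +121.6° → (8.7717, -3.4049, 214.0000°)

(8.7717, -3.4049, 214.0000°)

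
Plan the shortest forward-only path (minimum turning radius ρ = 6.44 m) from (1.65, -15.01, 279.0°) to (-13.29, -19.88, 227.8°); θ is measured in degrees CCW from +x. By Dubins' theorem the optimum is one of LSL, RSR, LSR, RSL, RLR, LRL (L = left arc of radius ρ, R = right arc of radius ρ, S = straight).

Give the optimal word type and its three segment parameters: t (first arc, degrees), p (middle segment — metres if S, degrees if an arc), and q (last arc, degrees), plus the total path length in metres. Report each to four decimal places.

Let ψ = atan2(Δy, Δx) = atan2(-4.87, -14.94) = -161.9456° be the start→goal bearing.
Normalize: d = |goal − start| / ρ = 15.713704/6.44 = 2.440016, α = (θ_start − ψ) mod 360° = 80.9456° = 1.412766 rad, β = (θ_goal − ψ) mod 360° = 29.7456° = 0.519158 rad.
Common terms: sin α = 0.987539, cos α = 0.157373, sin β = 0.496149, cos β = 0.868237, cos(α−β) = 0.626604, d² = 5.953679. Work in radians in the unit-radius frame; every candidate has L = ρ·(t + p + q).
LSL: p² = 2 + d² − 2cos(α−β) + 2d(sin α − sin β) = 9.098471; p = √p² = 3.016367; φ = atan2(cos β − cos α, d + sin α − sin β) = 0.237907 rad; t = (φ − α) mod 2π = 5.108326 rad, q = (β − φ) mod 2π = 0.281251 rad → L = 6.44·(5.108326 + 3.016367 + 0.281251) = 6.44·8.405944 = 54.134279 m
RSR: p² = 2 + d² − 2cos(α−β) + 2d(sin β − sin α) = 4.302472; p = √p² = 2.074240; φ = atan2(cos α − cos β, d − sin α + sin β) = -0.349801 rad; t = (α − φ) mod 2π = 1.762567 rad, q = (φ − β) mod 2π = 5.414227 rad → L = 6.44·(1.762567 + 2.074240 + 5.414227) = 6.44·9.251034 = 59.576659 m
LSR: p² = d² − 2 + 2cos(α−β) + 2d(sin α + sin β) = 12.447334; p = √p² = 3.528078; φ = atan2(−cos α − cos β, d + sin α + sin β) − atan2(−2, p) = 0.260043 rad; t = (φ − α) mod 2π = 5.130462 rad, q = (φ − β) mod 2π = 6.024071 rad → L = 6.44·(5.130462 + 3.528078 + 6.024071) = 6.44·14.682611 = 94.556012 m
RSL: p² = d² − 2 + 2cos(α−β) − 2d(sin α + sin β) = -2.033561 < 0 → infeasible
RLR: c = (6 − d² + 2cos(α−β) + 2d(sin α − sin β))/8 = 0.462191; p = 2π − arccos c = 5.192853 rad; φ = atan2(cos α − cos β, d − sin α + sin β) = -0.349801 rad; t = (α − φ + p/2) mod 2π = 4.358994 rad, q = (α − β − t + p) mod 2π = 1.727468 rad → L = 6.44·(4.358994 + 5.192853 + 1.727468) = 6.44·11.279315 = 72.638790 m
LRL: c = (6 − d² + 2cos(α−β) − 2d(sin α − sin β))/8 = -0.137309; p = 2π − arccos c = 4.574645 rad; φ = atan2(cos β − cos α, d + sin α − sin β) = 0.237907 rad; t = (φ − α + p/2) mod 2π = 1.112463 rad, q = (β − α − t + p) mod 2π = 2.568573 rad → L = 6.44·(1.112463 + 4.574645 + 2.568573) = 6.44·8.255681 = 53.166588 m
Shortest: LRL with L = 53.166588 m ≈ 53.1666 m
Convert LRL to answer units (arcs ×180/π): t = 1.112463·180/π = 63.7394°, p = 4.574645·180/π = 262.1078°, q = 2.568573·180/π = 147.1684°, L = 53.1666 m.

LRL: t = 63.7394°, p = 262.1078°, q = 147.1684°, L = 53.1666 m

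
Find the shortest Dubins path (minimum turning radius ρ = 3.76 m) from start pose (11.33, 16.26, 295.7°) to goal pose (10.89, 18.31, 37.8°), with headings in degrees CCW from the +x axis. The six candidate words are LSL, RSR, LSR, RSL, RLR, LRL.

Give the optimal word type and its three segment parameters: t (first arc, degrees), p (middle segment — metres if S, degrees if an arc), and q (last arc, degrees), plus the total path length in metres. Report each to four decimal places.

Let ψ = atan2(Δy, Δx) = atan2(2.05, -0.44) = 102.1138° be the start→goal bearing.
Normalize: d = |goal − start| / ρ = 2.096688/3.76 = 0.557630, α = (θ_start − ψ) mod 360° = 193.5862° = 3.378716 rad, β = (θ_goal − ψ) mod 360° = 295.6862° = 5.160697 rad.
Common terms: sin α = -0.234907, cos α = -0.972018, sin β = -0.901182, cos β = 0.433441, cos(α−β) = -0.209619, d² = 0.310951. Work in radians in the unit-radius frame; every candidate has L = ρ·(t + p + q).
LSL: p² = 2 + d² − 2cos(α−β) + 2d(sin α − sin β) = 3.473257; p = √p² = 1.863668; φ = atan2(cos β − cos α, d + sin α − sin β) = 0.854338 rad; t = (φ − α) mod 2π = 3.758807 rad, q = (β − φ) mod 2π = 4.306359 rad → L = 3.76·(3.758807 + 1.863668 + 4.306359) = 3.76·9.928834 = 37.332416 m
RSR: p² = 2 + d² − 2cos(α−β) + 2d(sin β − sin α) = 1.987119; p = √p² = 1.409652; φ = atan2(cos α − cos β, d − sin α + sin β) = -1.647945 rad; t = (α − φ) mod 2π = 5.026661 rad, q = (φ − β) mod 2π = 5.757729 rad → L = 3.76·(5.026661 + 1.409652 + 5.757729) = 3.76·12.194042 = 45.849596 m
LSR: p² = d² − 2 + 2cos(α−β) + 2d(sin α + sin β) = -3.375320 < 0 → infeasible
RSL: p² = d² − 2 + 2cos(α−β) − 2d(sin α + sin β) = -0.841252 < 0 → infeasible
RLR: c = (6 − d² + 2cos(α−β) + 2d(sin α − sin β))/8 = 0.751610; p = 2π − arccos c = 5.562889 rad; φ = atan2(cos α − cos β, d − sin α + sin β) = -1.647945 rad; t = (α − φ + p/2) mod 2π = 1.524920 rad, q = (α − β − t + p) mod 2π = 2.255988 rad → L = 3.76·(1.524920 + 5.562889 + 2.255988) = 3.76·9.343796 = 35.132674 m
LRL: c = (6 − d² + 2cos(α−β) − 2d(sin α − sin β))/8 = 0.565843; p = 2π − arccos c = 5.313844 rad; φ = atan2(cos β − cos α, d + sin α − sin β) = 0.854338 rad; t = (φ − α + p/2) mod 2π = 0.132544 rad, q = (β − α − t + p) mod 2π = 0.680096 rad → L = 3.76·(0.132544 + 5.313844 + 0.680096) = 3.76·6.126484 = 23.035580 m
Shortest: LRL with L = 23.035580 m ≈ 23.0356 m
Convert LRL to answer units (arcs ×180/π): t = 0.132544·180/π = 7.5942°, p = 5.313844·180/π = 304.4608°, q = 0.680096·180/π = 38.9666°, L = 23.0356 m.

LRL: t = 7.5942°, p = 304.4608°, q = 38.9666°, L = 23.0356 m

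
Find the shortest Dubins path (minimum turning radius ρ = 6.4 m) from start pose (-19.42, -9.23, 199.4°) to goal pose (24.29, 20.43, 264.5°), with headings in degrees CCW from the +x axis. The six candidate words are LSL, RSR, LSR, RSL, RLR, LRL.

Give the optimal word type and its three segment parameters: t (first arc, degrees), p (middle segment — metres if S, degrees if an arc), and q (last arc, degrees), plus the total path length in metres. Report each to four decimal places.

RSR: t = 167.8447°, p = 46.3134 m, q = 127.0553°, L = 79.2541 m

Let ψ = atan2(Δy, Δx) = atan2(29.66, 43.71) = 34.1594° be the start→goal bearing.
Normalize: d = |goal − start| / ρ = 52.823098/6.4 = 8.253609, α = (θ_start − ψ) mod 360° = 165.2406° = 2.883993 rad, β = (θ_goal − ψ) mod 360° = 230.3406° = 4.020202 rad.
Common terms: sin α = 0.254760, cos α = -0.967004, sin β = -0.769852, cos β = -0.638222, cos(α−β) = 0.421036, d² = 68.122063. Work in radians in the unit-radius frame; every candidate has L = ρ·(t + p + q).
LSL: p² = 2 + d² − 2cos(α−β) + 2d(sin α − sin β) = 86.193493; p = √p² = 9.284045; φ = atan2(cos β − cos α, d + sin α − sin β) = 0.035421 rad; t = (φ − α) mod 2π = 3.434613 rad, q = (β − φ) mod 2π = 3.984781 rad → L = 6.4·(3.434613 + 9.284045 + 3.984781) = 6.4·16.703440 = 106.902014 m
RSR: p² = 2 + d² − 2cos(α−β) + 2d(sin β − sin α) = 52.366490; p = √p² = 7.236469; φ = atan2(cos α − cos β, d − sin α + sin β) = -0.045450 rad; t = (α − φ) mod 2π = 2.929443 rad, q = (φ − β) mod 2π = 2.217533 rad → L = 6.4·(2.929443 + 7.236469 + 2.217533) = 6.4·12.383445 = 79.254051 m
LSR: p² = d² − 2 + 2cos(α−β) + 2d(sin α + sin β) = 58.461397; p = √p² = 7.646005; φ = atan2(−cos α − cos β, d + sin α + sin β) − atan2(−2, p) = 0.460375 rad; t = (φ − α) mod 2π = 3.859567 rad, q = (φ − β) mod 2π = 2.723358 rad → L = 6.4·(3.859567 + 7.646005 + 2.723358) = 6.4·14.228931 = 91.065155 m
RSL: p² = d² − 2 + 2cos(α−β) − 2d(sin α + sin β) = 75.466873; p = √p² = 8.687167; φ = atan2(cos α + cos β, d − sin α − sin β) − atan2(2, p) = -0.407340 rad; t = (α − φ) mod 2π = 3.291333 rad, q = (β − φ) mod 2π = 4.427542 rad → L = 6.4·(3.291333 + 8.687167 + 4.427542) = 6.4·16.406043 = 104.998673 m
RLR: c = (6 − d² + 2cos(α−β) + 2d(sin α − sin β))/8 = -5.545811, |c| > 1 → infeasible
LRL: c = (6 − d² + 2cos(α−β) − 2d(sin α − sin β))/8 = -9.774187, |c| > 1 → infeasible
Shortest: RSR with L = 79.254051 m ≈ 79.2541 m
Convert RSR to answer units (arcs ×180/π): t = 2.929443·180/π = 167.8447°, p = ρ·p = 6.4·7.236469 = 46.3134 m, q = 2.217533·180/π = 127.0553°, L = 79.2541 m.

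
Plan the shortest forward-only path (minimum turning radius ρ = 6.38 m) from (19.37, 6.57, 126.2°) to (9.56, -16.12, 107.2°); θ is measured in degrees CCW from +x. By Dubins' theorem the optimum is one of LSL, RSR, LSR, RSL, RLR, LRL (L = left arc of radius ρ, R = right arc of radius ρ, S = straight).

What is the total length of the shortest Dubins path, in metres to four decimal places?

57.3405 m

Let ψ = atan2(Δy, Δx) = atan2(-22.69, -9.81) = -113.3812° be the start→goal bearing.
Normalize: d = |goal − start| / ρ = 24.719875/6.38 = 3.874588, α = (θ_start − ψ) mod 360° = 239.5812° = 4.181481 rad, β = (θ_goal − ψ) mod 360° = 220.5812° = 3.849868 rad.
Common terms: sin α = -0.862348, cos α = -0.506317, sin β = -0.650525, cos β = -0.759485, cos(α−β) = 0.945519, d² = 15.012436. Work in radians in the unit-radius frame; every candidate has L = ρ·(t + p + q).
LSL: p² = 2 + d² − 2cos(α−β) + 2d(sin α − sin β) = 13.479948; p = √p² = 3.671505; φ = atan2(cos β − cos α, d + sin α − sin β) = -0.069010 rad; t = (φ − α) mod 2π = 2.032695 rad, q = (β − φ) mod 2π = 3.918878 rad → L = 6.38·(2.032695 + 3.671505 + 3.918878) = 6.38·9.623078 = 61.395236 m
RSR: p² = 2 + d² − 2cos(α−β) + 2d(sin β − sin α) = 16.762849; p = √p² = 4.094246; φ = atan2(cos α − cos β, d − sin α + sin β) = 0.061875 rad; t = (α − φ) mod 2π = 4.119606 rad, q = (φ − β) mod 2π = 2.495192 rad → L = 6.38·(4.119606 + 4.094246 + 2.495192) = 6.38·10.709044 = 68.323699 m
LSR: p² = d² − 2 + 2cos(α−β) + 2d(sin α + sin β) = 3.179956; p = √p² = 1.783243; φ = atan2(−cos α − cos β, d + sin α + sin β) − atan2(−2, p) = 1.334635 rad; t = (φ − α) mod 2π = 3.436340 rad, q = (φ − β) mod 2π = 3.767952 rad → L = 6.38·(3.436340 + 1.783243 + 3.767952) = 6.38·8.987535 = 57.340472 m
RSL: p² = d² − 2 + 2cos(α−β) − 2d(sin α + sin β) = 26.626990; p = √p² = 5.160135; φ = atan2(cos α + cos β, d − sin α − sin β) − atan2(2, p) = -0.600527 rad; t = (α − φ) mod 2π = 4.782008 rad, q = (β − φ) mod 2π = 4.450396 rad → L = 6.38·(4.782008 + 5.160135 + 4.450396) = 6.38·14.392538 = 91.824395 m
RLR: c = (6 − d² + 2cos(α−β) + 2d(sin α − sin β))/8 = -1.095356, |c| > 1 → infeasible
LRL: c = (6 − d² + 2cos(α−β) − 2d(sin α − sin β))/8 = -0.684994; p = 2π − arccos c = 3.957794 rad; φ = atan2(cos β − cos α, d + sin α − sin β) = -0.069010 rad; t = (φ − α + p/2) mod 2π = 4.011592 rad, q = (β − α − t + p) mod 2π = 5.897775 rad → L = 6.38·(4.011592 + 3.957794 + 5.897775) = 6.38·13.867161 = 88.472487 m
Shortest: LSR with L = 57.340472 m ≈ 57.3405 m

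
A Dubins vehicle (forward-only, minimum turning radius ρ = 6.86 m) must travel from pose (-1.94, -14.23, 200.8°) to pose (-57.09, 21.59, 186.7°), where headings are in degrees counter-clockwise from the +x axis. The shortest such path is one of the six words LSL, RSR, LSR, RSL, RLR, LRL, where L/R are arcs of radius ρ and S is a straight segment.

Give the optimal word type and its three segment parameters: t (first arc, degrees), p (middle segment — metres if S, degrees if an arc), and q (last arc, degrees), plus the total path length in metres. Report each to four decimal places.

Let ψ = atan2(Δy, Δx) = atan2(35.82, -55.15) = 146.9962° be the start→goal bearing.
Normalize: d = |goal − start| / ρ = 65.761652/6.86 = 9.586247, α = (θ_start − ψ) mod 360° = 53.8038° = 0.939053 rad, β = (θ_goal − ψ) mod 360° = 39.7038° = 0.692962 rad.
Common terms: sin α = 0.806999, cos α = 0.590552, sin β = 0.638819, cos β = 0.769357, cos(α−β) = 0.969872, d² = 91.896125. Work in radians in the unit-radius frame; every candidate has L = ρ·(t + p + q).
LSL: p² = 2 + d² − 2cos(α−β) + 2d(sin α − sin β) = 95.180825; p = √p² = 9.756066; φ = atan2(cos β − cos α, d + sin α − sin β) = 0.018329 rad; t = (φ − α) mod 2π = 5.362461 rad, q = (β − φ) mod 2π = 0.674633 rad → L = 6.86·(5.362461 + 9.756066 + 0.674633) = 6.86·15.793160 = 108.341077 m
RSR: p² = 2 + d² − 2cos(α−β) + 2d(sin β − sin α) = 88.731938; p = √p² = 9.419763; φ = atan2(cos α − cos β, d − sin α + sin β) = -0.018983 rad; t = (α − φ) mod 2π = 0.958036 rad, q = (φ − β) mod 2π = 5.571241 rad → L = 6.86·(0.958036 + 9.419763 + 5.571241) = 6.86·15.949040 = 109.410414 m
LSR: p² = d² − 2 + 2cos(α−β) + 2d(sin α + sin β) = 119.555802; p = √p² = 10.934158; φ = atan2(−cos α − cos β, d + sin α + sin β) − atan2(−2, p) = 0.058263 rad; t = (φ − α) mod 2π = 5.402395 rad, q = (φ − β) mod 2π = 5.648487 rad → L = 6.86·(5.402395 + 10.934158 + 5.648487) = 6.86·21.985039 = 150.817371 m
RSL: p² = d² − 2 + 2cos(α−β) − 2d(sin α + sin β) = 64.115937; p = √p² = 8.007243; φ = atan2(cos α + cos β, d − sin α − sin β) − atan2(2, p) = -0.079238 rad; t = (α − φ) mod 2π = 1.018291 rad, q = (β − φ) mod 2π = 0.772200 rad → L = 6.86·(1.018291 + 8.007243 + 0.772200) = 6.86·9.797734 = 67.212453 m
RLR: c = (6 − d² + 2cos(α−β) + 2d(sin α − sin β))/8 = -10.091492, |c| > 1 → infeasible
LRL: c = (6 − d² + 2cos(α−β) − 2d(sin α − sin β))/8 = -10.897603, |c| > 1 → infeasible
Shortest: RSL with L = 67.212453 m ≈ 67.2125 m
Convert RSL to answer units (arcs ×180/π): t = 1.018291·180/π = 58.3438°, p = ρ·p = 6.86·8.007243 = 54.9297 m, q = 0.772200·180/π = 44.2438°, L = 67.2125 m.

RSL: t = 58.3438°, p = 54.9297 m, q = 44.2438°, L = 67.2125 m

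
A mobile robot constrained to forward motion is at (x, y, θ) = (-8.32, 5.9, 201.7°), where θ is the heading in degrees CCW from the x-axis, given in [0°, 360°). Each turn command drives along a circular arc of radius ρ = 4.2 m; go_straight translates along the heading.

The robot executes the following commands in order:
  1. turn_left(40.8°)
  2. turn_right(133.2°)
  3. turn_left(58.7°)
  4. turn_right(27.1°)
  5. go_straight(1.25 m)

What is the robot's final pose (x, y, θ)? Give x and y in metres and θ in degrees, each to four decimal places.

set_pose: (x, y, θ) = (-8.3200, 5.9000, 201.7000°), ρ = 4.2
turn_left(40.8°): centre at ρ to the left, rotate +40.8° → (-10.4925, 3.9370, 242.5000°)
turn_right(133.2°): centre at ρ to the right, rotate −133.2° → (-18.1819, 4.4882, 109.3000°)
turn_left(58.7°): centre at ρ to the left, rotate +58.7° → (-21.2727, 7.2082, 168.0000°)
turn_right(27.1°): centre at ρ to the right, rotate −27.1° → (-23.0483, 8.0571, 140.9000°)
go_straight(1.25): x += 1.25·cos θ, y += 1.25·sin θ → (-24.0183, 8.8454, 140.9000°)

(-24.0183, 8.8454, 140.9000°)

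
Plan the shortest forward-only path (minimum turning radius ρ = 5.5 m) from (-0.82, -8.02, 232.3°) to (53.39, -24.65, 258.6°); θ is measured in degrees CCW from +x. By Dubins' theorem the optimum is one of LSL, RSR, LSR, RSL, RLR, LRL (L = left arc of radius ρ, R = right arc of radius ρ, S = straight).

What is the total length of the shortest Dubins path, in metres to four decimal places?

66.4744 m

Let ψ = atan2(Δy, Δx) = atan2(-16.63, 54.21) = -17.0544° be the start→goal bearing.
Normalize: d = |goal − start| / ρ = 56.703448/5.5 = 10.309718, α = (θ_start − ψ) mod 360° = 249.3544° = 4.352056 rad, β = (θ_goal − ψ) mod 360° = 275.6544° = 4.811078 rad.
Common terms: sin α = -0.935779, cos α = -0.352586, sin β = -0.995134, cos β = 0.098528, cos(α−β) = 0.896486, d² = 106.290281. Work in radians in the unit-radius frame; every candidate has L = ρ·(t + p + q).
LSL: p² = 2 + d² − 2cos(α−β) + 2d(sin α − sin β) = 107.721170; p = √p² = 10.378881; φ = atan2(cos β − cos α, d + sin α − sin β) = 0.043478 rad; t = (φ − α) mod 2π = 1.974608 rad, q = (β − φ) mod 2π = 4.767599 rad → L = 5.5·(1.974608 + 10.378881 + 4.767599) = 5.5·17.121088 = 94.165983 m
RSR: p² = 2 + d² − 2cos(α−β) + 2d(sin β − sin α) = 105.273446; p = √p² = 10.260285; φ = atan2(cos α − cos β, d − sin α + sin β) = -0.043981 rad; t = (α − φ) mod 2π = 4.396037 rad, q = (φ − β) mod 2π = 1.428127 rad → L = 5.5·(4.396037 + 10.260285 + 1.428127) = 5.5·16.084449 = 88.464467 m
LSR: p² = d² − 2 + 2cos(α−β) + 2d(sin α + sin β) = 66.268903; p = √p² = 8.140571; φ = atan2(−cos α − cos β, d + sin α + sin β) − atan2(−2, p) = 0.271224 rad; t = (φ − α) mod 2π = 2.202353 rad, q = (φ − β) mod 2π = 1.743331 rad → L = 5.5·(2.202353 + 8.140571 + 1.743331) = 5.5·12.086256 = 66.474407 m
RSL: p² = d² − 2 + 2cos(α−β) − 2d(sin α + sin β) = 145.897605; p = √p² = 12.078808; φ = atan2(cos α + cos β, d − sin α − sin β) − atan2(2, p) = -0.184843 rad; t = (α − φ) mod 2π = 4.536899 rad, q = (β − φ) mod 2π = 4.995920 rad → L = 5.5·(4.536899 + 12.078808 + 4.995920) = 5.5·21.611627 = 118.863949 m
RLR: c = (6 − d² + 2cos(α−β) + 2d(sin α − sin β))/8 = -12.159181, |c| > 1 → infeasible
LRL: c = (6 − d² + 2cos(α−β) − 2d(sin α − sin β))/8 = -12.465146, |c| > 1 → infeasible
Shortest: LSR with L = 66.474407 m ≈ 66.4744 m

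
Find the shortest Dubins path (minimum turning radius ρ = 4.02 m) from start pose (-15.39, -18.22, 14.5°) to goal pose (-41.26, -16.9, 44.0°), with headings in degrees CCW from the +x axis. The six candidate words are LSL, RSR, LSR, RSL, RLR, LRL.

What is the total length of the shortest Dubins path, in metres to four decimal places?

47.2791 m

Let ψ = atan2(Δy, Δx) = atan2(1.32, -25.87) = 177.0791° be the start→goal bearing.
Normalize: d = |goal − start| / ρ = 25.903654/4.02 = 6.443695, α = (θ_start − ψ) mod 360° = 197.4209° = 3.445646 rad, β = (θ_goal − ψ) mod 360° = 226.9209° = 3.960518 rad.
Common terms: sin α = -0.299390, cos α = -0.954131, sin β = -0.730412, cos β = -0.683007, cos(α−β) = 0.870356, d² = 41.521206. Work in radians in the unit-radius frame; every candidate has L = ρ·(t + p + q).
LSL: p² = 2 + d² − 2cos(α−β) + 2d(sin α − sin β) = 47.335248; p = √p² = 6.880062; φ = atan2(cos β − cos α, d + sin α − sin β) = 0.039417 rad; t = (φ − α) mod 2π = 2.876957 rad, q = (β − φ) mod 2π = 3.921100 rad → L = 4.02·(2.876957 + 6.880062 + 3.921100) = 4.02·13.678119 = 54.986039 m
RSR: p² = 2 + d² − 2cos(α−β) + 2d(sin β − sin α) = 36.225741; p = √p² = 6.018782; φ = atan2(cos α − cos β, d − sin α + sin β) = -0.045062 rad; t = (α − φ) mod 2π = 3.490707 rad, q = (φ − β) mod 2π = 2.277606 rad → L = 4.02·(3.490707 + 6.018782 + 2.277606) = 4.02·11.787096 = 47.384124 m
LSR: p² = d² − 2 + 2cos(α−β) + 2d(sin α + sin β) = 27.990462; p = √p² = 5.290601; φ = atan2(−cos α − cos β, d + sin α + sin β) − atan2(−2, p) = 0.655077 rad; t = (φ − α) mod 2π = 3.492616 rad, q = (φ − β) mod 2π = 2.977744 rad → L = 4.02·(3.492616 + 5.290601 + 2.977744) = 4.02·11.760962 = 47.279067 m
RSL: p² = d² − 2 + 2cos(α−β) − 2d(sin α + sin β) = 54.533373; p = √p² = 7.384672; φ = atan2(cos α + cos β, d − sin α − sin β) − atan2(2, p) = -0.480139 rad; t = (α − φ) mod 2π = 3.925785 rad, q = (β − φ) mod 2π = 4.440657 rad → L = 4.02·(3.925785 + 7.384672 + 4.440657) = 4.02·15.751113 = 63.319474 m
RLR: c = (6 − d² + 2cos(α−β) + 2d(sin α − sin β))/8 = -3.528218, |c| > 1 → infeasible
LRL: c = (6 − d² + 2cos(α−β) − 2d(sin α − sin β))/8 = -4.916906, |c| > 1 → infeasible
Shortest: LSR with L = 47.279067 m ≈ 47.2791 m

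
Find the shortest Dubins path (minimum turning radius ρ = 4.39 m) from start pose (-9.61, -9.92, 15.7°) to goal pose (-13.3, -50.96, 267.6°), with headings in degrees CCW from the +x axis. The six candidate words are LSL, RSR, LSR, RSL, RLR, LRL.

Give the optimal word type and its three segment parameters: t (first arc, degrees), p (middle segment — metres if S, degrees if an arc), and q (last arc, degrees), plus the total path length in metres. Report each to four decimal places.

RSL: t = 120.1883°, p = 35.9441 m, q = 12.0883°, L = 46.0791 m

Let ψ = atan2(Δy, Δx) = atan2(-41.04, -3.69) = -95.1378° be the start→goal bearing.
Normalize: d = |goal − start| / ρ = 41.205554/4.39 = 9.386231, α = (θ_start − ψ) mod 360° = 110.8378° = 1.934484 rad, β = (θ_goal − ψ) mod 360° = 2.7378° = 0.047783 rad.
Common terms: sin α = 0.934591, cos α = -0.355723, sin β = 0.047765, cos β = 0.998859, cos(α−β) = -0.310676, d² = 88.101333. Work in radians in the unit-radius frame; every candidate has L = ρ·(t + p + q).
LSL: p² = 2 + d² − 2cos(α−β) + 2d(sin α − sin β) = 107.370598; p = √p² = 10.361978; φ = atan2(cos β − cos α, d + sin α − sin β) = 0.131101 rad; t = (φ − α) mod 2π = 4.479803 rad, q = (β − φ) mod 2π = 6.199867 rad → L = 4.39·(4.479803 + 10.361978 + 6.199867) = 4.39·21.041648 = 92.372835 m
RSR: p² = 2 + d² − 2cos(α−β) + 2d(sin β − sin α) = 74.074774; p = √p² = 8.606670; φ = atan2(cos α − cos β, d − sin α + sin β) = -0.158045 rad; t = (α − φ) mod 2π = 2.092529 rad, q = (φ − β) mod 2π = 6.077357 rad → L = 4.39·(2.092529 + 8.606670 + 6.077357) = 4.39·16.776557 = 73.649083 m
LSR: p² = d² − 2 + 2cos(α−β) + 2d(sin α + sin β) = 103.921228; p = √p² = 10.194176; φ = atan2(−cos α − cos β, d + sin α + sin β) − atan2(−2, p) = 0.131782 rad; t = (φ − α) mod 2π = 4.480483 rad, q = (φ − β) mod 2π = 0.083999 rad → L = 4.39·(4.480483 + 10.194176 + 0.083999) = 4.39·14.758658 = 64.790508 m
RSL: p² = d² − 2 + 2cos(α−β) − 2d(sin α + sin β) = 67.038732; p = √p² = 8.187718; φ = atan2(cos α + cos β, d − sin α − sin β) − atan2(2, p) = -0.163197 rad; t = (α − φ) mod 2π = 2.097682 rad, q = (β − φ) mod 2π = 0.210981 rad → L = 4.39·(2.097682 + 8.187718 + 0.210981) = 4.39·10.496380 = 46.079110 m
RLR: c = (6 − d² + 2cos(α−β) + 2d(sin α − sin β))/8 = -8.259347, |c| > 1 → infeasible
LRL: c = (6 − d² + 2cos(α−β) − 2d(sin α − sin β))/8 = -12.421325, |c| > 1 → infeasible
Shortest: RSL with L = 46.079110 m ≈ 46.0791 m
Convert RSL to answer units (arcs ×180/π): t = 2.097682·180/π = 120.1883°, p = ρ·p = 4.39·8.187718 = 35.9441 m, q = 0.210981·180/π = 12.0883°, L = 46.0791 m.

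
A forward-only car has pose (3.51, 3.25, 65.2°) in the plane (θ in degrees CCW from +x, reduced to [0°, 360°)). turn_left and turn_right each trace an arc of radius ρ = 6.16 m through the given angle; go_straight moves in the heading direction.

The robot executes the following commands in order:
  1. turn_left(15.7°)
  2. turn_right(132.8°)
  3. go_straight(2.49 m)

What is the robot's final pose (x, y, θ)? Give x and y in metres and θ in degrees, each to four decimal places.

set_pose: (x, y, θ) = (3.5100, 3.2500, 65.2000°), ρ = 6.16
turn_left(15.7°): centre at ρ to the left, rotate +15.7° → (4.0006, 4.8596, 80.9000°)
turn_right(132.8°): centre at ρ to the right, rotate −132.8° → (14.9305, 7.6863, -51.9000° ≡ 308.1000°)
go_straight(2.49): x += 2.49·cos θ, y += 2.49·sin θ → (16.4670, 5.7268, 308.1000°)

(16.4670, 5.7268, 308.1000°)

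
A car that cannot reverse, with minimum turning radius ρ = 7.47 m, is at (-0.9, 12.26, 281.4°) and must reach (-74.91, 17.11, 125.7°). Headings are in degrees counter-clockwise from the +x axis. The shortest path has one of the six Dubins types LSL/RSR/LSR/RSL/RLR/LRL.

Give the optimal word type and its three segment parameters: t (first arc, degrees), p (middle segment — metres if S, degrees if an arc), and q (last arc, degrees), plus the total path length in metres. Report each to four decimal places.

RSR: t = 111.3967°, p = 61.5557 m, q = 44.3033°, L = 81.8552 m

Let ψ = atan2(Δy, Δx) = atan2(4.85, -74.01) = 176.2507° be the start→goal bearing.
Normalize: d = |goal − start| / ρ = 74.168744/7.47 = 9.928881, α = (θ_start − ψ) mod 360° = 105.1493° = 1.835202 rad, β = (θ_goal − ψ) mod 360° = 309.4493° = 5.400910 rad.
Common terms: sin α = 0.965248, cos α = -0.261336, sin β = -0.772187, cos β = 0.635396, cos(α−β) = -0.911403, d² = 98.582686. Work in radians in the unit-radius frame; every candidate has L = ρ·(t + p + q).
LSL: p² = 2 + d² − 2cos(α−β) + 2d(sin α − sin β) = 136.907061; p = √p² = 11.700729; φ = atan2(cos β − cos α, d + sin α − sin β) = 0.076714 rad; t = (φ − α) mod 2π = 4.524697 rad, q = (β − φ) mod 2π = 5.324196 rad → L = 7.47·(4.524697 + 11.700729 + 5.324196) = 7.47·21.549622 = 160.975677 m
RSR: p² = 2 + d² − 2cos(α−β) + 2d(sin β − sin α) = 67.903924; p = √p² = 8.240384; φ = atan2(cos α − cos β, d − sin α + sin β) = -0.109037 rad; t = (α − φ) mod 2π = 1.944239 rad, q = (φ − β) mod 2π = 0.773238 rad → L = 7.47·(1.944239 + 8.240384 + 0.773238) = 7.47·10.957861 = 81.855224 m
LSR: p² = d² − 2 + 2cos(α−β) + 2d(sin α + sin β) = 98.593642; p = √p² = 9.929433; φ = atan2(−cos α − cos β, d + sin α + sin β) − atan2(−2, p) = 0.161823 rad; t = (φ − α) mod 2π = 4.609807 rad, q = (φ − β) mod 2π = 1.044099 rad → L = 7.47·(4.609807 + 9.929433 + 1.044099) = 7.47·15.583339 = 116.407541 m
RSL: p² = d² − 2 + 2cos(α−β) − 2d(sin α + sin β) = 90.926116; p = √p² = 9.535519; φ = atan2(cos α + cos β, d − sin α − sin β) − atan2(2, p) = -0.168343 rad; t = (α − φ) mod 2π = 2.003545 rad, q = (β − φ) mod 2π = 5.569253 rad → L = 7.47·(2.003545 + 9.535519 + 5.569253) = 7.47·17.108316 = 127.799124 m
RLR: c = (6 − d² + 2cos(α−β) + 2d(sin α − sin β))/8 = -7.487990, |c| > 1 → infeasible
LRL: c = (6 − d² + 2cos(α−β) − 2d(sin α − sin β))/8 = -16.113383, |c| > 1 → infeasible
Shortest: RSR with L = 81.855224 m ≈ 81.8552 m
Convert RSR to answer units (arcs ×180/π): t = 1.944239·180/π = 111.3967°, p = ρ·p = 7.47·8.240384 = 61.5557 m, q = 0.773238·180/π = 44.3033°, L = 81.8552 m.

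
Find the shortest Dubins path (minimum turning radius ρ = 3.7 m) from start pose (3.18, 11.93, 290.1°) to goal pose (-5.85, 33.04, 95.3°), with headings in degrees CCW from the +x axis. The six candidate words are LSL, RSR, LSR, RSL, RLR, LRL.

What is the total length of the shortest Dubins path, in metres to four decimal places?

35.3799 m

Let ψ = atan2(Δy, Δx) = atan2(21.11, -9.03) = 113.1593° be the start→goal bearing.
Normalize: d = |goal − start| / ρ = 22.960248/3.7 = 6.205473, α = (θ_start − ψ) mod 360° = 176.9407° = 3.088198 rad, β = (θ_goal − ψ) mod 360° = 342.1407° = 5.971482 rad.
Common terms: sin α = 0.053369, cos α = -0.998575, sin β = -0.306680, cos β = 0.951813, cos(α−β) = -0.966823, d² = 38.507889. Work in radians in the unit-radius frame; every candidate has L = ρ·(t + p + q).
LSL: p² = 2 + d² − 2cos(α−β) + 2d(sin α − sin β) = 46.910085; p = √p² = 6.849094; φ = atan2(cos β − cos α, d + sin α − sin β) = 0.288762 rad; t = (φ − α) mod 2π = 3.483749 rad, q = (β − φ) mod 2π = 5.682720 rad → L = 3.7·(3.483749 + 6.849094 + 5.682720) = 3.7·16.015563 = 59.257583 m
RSR: p² = 2 + d² − 2cos(α−β) + 2d(sin β − sin α) = 37.972987; p = √p² = 6.162223; φ = atan2(cos α − cos β, d − sin α + sin β) = -0.322045 rad; t = (α − φ) mod 2π = 3.410243 rad, q = (φ − β) mod 2π = 6.272843 rad → L = 3.7·(3.410243 + 6.162223 + 6.272843) = 3.7·15.845309 = 58.627644 m
LSR: p² = d² − 2 + 2cos(α−β) + 2d(sin α + sin β) = 31.430412; p = √p² = 5.606283; φ = atan2(−cos α − cos β, d + sin α + sin β) − atan2(−2, p) = 0.350525 rad; t = (φ − α) mod 2π = 3.545512 rad, q = (φ − β) mod 2π = 0.662228 rad → L = 3.7·(3.545512 + 5.606283 + 0.662228) = 3.7·9.814023 = 36.311887 m
RSL: p² = d² − 2 + 2cos(α−β) − 2d(sin α + sin β) = 37.718072; p = √p² = 6.141504; φ = atan2(cos α + cos β, d − sin α − sin β) − atan2(2, p) = -0.322062 rad; t = (α − φ) mod 2π = 3.410261 rad, q = (β − φ) mod 2π = 0.010359 rad → L = 3.7·(3.410261 + 6.141504 + 0.010359) = 3.7·9.562124 = 35.379860 m
RLR: c = (6 − d² + 2cos(α−β) + 2d(sin α − sin β))/8 = -3.746623, |c| > 1 → infeasible
LRL: c = (6 − d² + 2cos(α−β) − 2d(sin α − sin β))/8 = -4.863761, |c| > 1 → infeasible
Shortest: RSL with L = 35.379860 m ≈ 35.3799 m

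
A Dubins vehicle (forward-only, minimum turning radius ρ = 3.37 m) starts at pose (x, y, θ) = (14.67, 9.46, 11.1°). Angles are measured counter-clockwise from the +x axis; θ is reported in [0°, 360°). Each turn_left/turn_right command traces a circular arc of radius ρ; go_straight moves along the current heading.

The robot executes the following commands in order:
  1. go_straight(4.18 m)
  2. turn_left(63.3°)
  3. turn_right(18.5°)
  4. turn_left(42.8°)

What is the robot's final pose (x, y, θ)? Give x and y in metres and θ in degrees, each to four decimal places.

set_pose: (x, y, θ) = (14.6700, 9.4600, 11.1000°), ρ = 3.37
go_straight(4.18): x += 4.18·cos θ, y += 4.18·sin θ → (18.7718, 10.2647, 11.1000°)
turn_left(63.3°): centre at ρ to the left, rotate +63.3° → (21.3689, 12.6654, 74.4000°)
turn_right(18.5°): centre at ρ to the right, rotate −18.5° → (21.8242, 13.6485, 55.9000°)
turn_left(42.8°): centre at ρ to the left, rotate +42.8° → (22.3648, 16.0476, 98.7000°)

(22.3648, 16.0476, 98.7000°)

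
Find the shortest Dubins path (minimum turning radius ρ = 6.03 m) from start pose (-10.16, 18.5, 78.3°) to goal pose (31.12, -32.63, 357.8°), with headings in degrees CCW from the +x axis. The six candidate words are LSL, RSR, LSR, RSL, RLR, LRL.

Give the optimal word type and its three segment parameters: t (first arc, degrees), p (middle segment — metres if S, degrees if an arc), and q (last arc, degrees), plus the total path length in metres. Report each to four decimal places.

Let ψ = atan2(Δy, Δx) = atan2(-51.13, 41.28) = -51.0842° be the start→goal bearing.
Normalize: d = |goal − start| / ρ = 65.713890/6.03 = 10.897826, α = (θ_start − ψ) mod 360° = 129.3842° = 2.258180 rad, β = (θ_goal − ψ) mod 360° = 48.8842° = 0.853190 rad.
Common terms: sin α = 0.772909, cos α = -0.634517, sin β = 0.753382, cos β = 0.657583, cos(α−β) = 0.165048, d² = 118.762608. Work in radians in the unit-radius frame; every candidate has L = ρ·(t + p + q).
LSL: p² = 2 + d² − 2cos(α−β) + 2d(sin α − sin β) = 120.858107; p = √p² = 10.993548; φ = atan2(cos β − cos α, d + sin α − sin β) = 0.117805 rad; t = (φ − α) mod 2π = 4.142810 rad, q = (β − φ) mod 2π = 0.735385 rad → L = 6.03·(4.142810 + 10.993548 + 0.735385) = 6.03·15.871744 = 95.706614 m
RSR: p² = 2 + d² − 2cos(α−β) + 2d(sin β − sin α) = 120.006918; p = √p² = 10.954767; φ = atan2(cos α − cos β, d − sin α + sin β) = -0.118224 rad; t = (α − φ) mod 2π = 2.376404 rad, q = (φ − β) mod 2π = 5.311771 rad → L = 6.03·(2.376404 + 10.954767 + 5.311771) = 6.03·18.642942 = 112.416942 m
LSR: p² = d² − 2 + 2cos(α−β) + 2d(sin α + sin β) = 150.359202; p = √p² = 12.262104; φ = atan2(−cos α − cos β, d + sin α + sin β) − atan2(−2, p) = 0.159824 rad; t = (φ − α) mod 2π = 4.184829 rad, q = (φ − β) mod 2π = 5.589819 rad → L = 6.03·(4.184829 + 12.262104 + 5.589819) = 6.03·22.036752 = 132.881617 m
RSL: p² = d² − 2 + 2cos(α−β) − 2d(sin α + sin β) = 83.826203; p = √p² = 9.155665; φ = atan2(cos α + cos β, d − sin α − sin β) − atan2(2, p) = -0.212604 rad; t = (α − φ) mod 2π = 2.470785 rad, q = (β − φ) mod 2π = 1.065795 rad → L = 6.03·(2.470785 + 9.155665 + 1.065795) = 6.03·12.692244 = 76.534233 m
RLR: c = (6 − d² + 2cos(α−β) + 2d(sin α − sin β))/8 = -14.000865, |c| > 1 → infeasible
LRL: c = (6 − d² + 2cos(α−β) − 2d(sin α − sin β))/8 = -14.107263, |c| > 1 → infeasible
Shortest: RSL with L = 76.534233 m ≈ 76.5342 m
Convert RSL to answer units (arcs ×180/π): t = 2.470785·180/π = 141.5655°, p = ρ·p = 6.03·9.155665 = 55.2087 m, q = 1.065795·180/π = 61.0655°, L = 76.5342 m.

RSL: t = 141.5655°, p = 55.2087 m, q = 61.0655°, L = 76.5342 m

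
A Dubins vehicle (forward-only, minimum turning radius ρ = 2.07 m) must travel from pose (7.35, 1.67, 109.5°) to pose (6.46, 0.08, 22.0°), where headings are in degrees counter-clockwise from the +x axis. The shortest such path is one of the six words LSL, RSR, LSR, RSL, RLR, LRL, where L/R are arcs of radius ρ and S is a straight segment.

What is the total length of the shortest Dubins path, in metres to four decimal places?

11.1927 m

Let ψ = atan2(Δy, Δx) = atan2(-1.59, -0.89) = -119.2379° be the start→goal bearing.
Normalize: d = |goal − start| / ρ = 1.822142/2.07 = 0.880262, α = (θ_start − ψ) mod 360° = 228.7379° = 3.992229 rad, β = (θ_goal − ψ) mod 360° = 141.2379° = 2.465066 rad.
Common terms: sin α = -0.751700, cos α = -0.659505, sin β = 0.626089, cos β = -0.779752, cos(α−β) = 0.043619, d² = 0.774861. Work in radians in the unit-radius frame; every candidate has L = ρ·(t + p + q).
LSL: p² = 2 + d² − 2cos(α−β) + 2d(sin α − sin β) = 0.261993; p = √p² = 0.511852; φ = atan2(cos β − cos α, d + sin α − sin β) = -2.904452 rad; t = (φ − α) mod 2π = 5.669690 rad, q = (β − φ) mod 2π = 5.369517 rad → L = 2.07·(5.669690 + 0.511852 + 5.369517) = 2.07·11.551060 = 23.910693 m
RSR: p² = 2 + d² − 2cos(α−β) + 2d(sin β − sin α) = 5.113251; p = √p² = 2.261250; φ = atan2(cos α − cos β, d − sin α + sin β) = 0.053202 rad; t = (α − φ) mod 2π = 3.939027 rad, q = (φ − β) mod 2π = 3.871322 rad → L = 2.07·(3.939027 + 2.261250 + 3.871322) = 2.07·10.071598 = 20.848208 m
LSR: p² = d² − 2 + 2cos(α−β) + 2d(sin α + sin β) = -1.359042 < 0 → infeasible
RSL: p² = d² − 2 + 2cos(α−β) − 2d(sin α + sin β) = -0.916759 < 0 → infeasible
RLR: c = (6 − d² + 2cos(α−β) + 2d(sin α − sin β))/8 = 0.360844; p = 2π − arccos c = 5.081561 rad; φ = atan2(cos α − cos β, d − sin α + sin β) = 0.053202 rad; t = (α − φ + p/2) mod 2π = 0.196622 rad, q = (α − β − t + p) mod 2π = 0.128917 rad → L = 2.07·(0.196622 + 5.081561 + 0.128917) = 2.07·5.407100 = 11.192698 m
LRL: c = (6 − d² + 2cos(α−β) − 2d(sin α − sin β))/8 = 0.967251; p = 2π − arccos c = 6.026556 rad; φ = atan2(cos β − cos α, d + sin α − sin β) = -2.904452 rad; t = (φ − α + p/2) mod 2π = 2.399783 rad, q = (β − α − t + p) mod 2π = 2.099610 rad → L = 2.07·(2.399783 + 6.026556 + 2.099610) = 2.07·10.525948 = 21.788713 m
Shortest: RLR with L = 11.192698 m ≈ 11.1927 m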